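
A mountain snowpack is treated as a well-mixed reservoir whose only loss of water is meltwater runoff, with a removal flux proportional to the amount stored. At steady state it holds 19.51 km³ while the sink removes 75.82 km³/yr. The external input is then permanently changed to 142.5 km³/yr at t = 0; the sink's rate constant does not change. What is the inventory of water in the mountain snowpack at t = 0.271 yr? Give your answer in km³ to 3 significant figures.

30.7 km³

Residence time τ = M₀/F₀ = 0.2573 yr. The eventual steady state is M_∞ = M₀·(F₁/F₀) = 19.51 × 142.5/75.82 = 36.668 km³.
The anomaly ΔM(t) = M(t) − M_∞ decays as ΔM₀·e^(−t/τ) with ΔM₀ = 19.51 − 36.668 = −17.16 km³.
At t = 0.271 yr, e^(−t/τ) = e^(−1.053) = 0.3488, so ΔM = −5.985 km³ and M = 36.668 − 5.985 = 30.683 km³.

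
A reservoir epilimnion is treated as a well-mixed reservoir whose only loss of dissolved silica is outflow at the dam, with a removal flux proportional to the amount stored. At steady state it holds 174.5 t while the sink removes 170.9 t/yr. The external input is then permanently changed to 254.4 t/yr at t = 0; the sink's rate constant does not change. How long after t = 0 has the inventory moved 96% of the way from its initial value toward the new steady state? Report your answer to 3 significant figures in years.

τ = M₀/F₀ = 174.5/170.9 = 1.021 yr.
The remaining gap fraction is e^(−t/τ); 96% covered ⇒ e^(−t/τ) = 0.0400.
t = −τ ln(0.0400) = 1.021 × 3.219 = 3.287 yr.

3.29 yr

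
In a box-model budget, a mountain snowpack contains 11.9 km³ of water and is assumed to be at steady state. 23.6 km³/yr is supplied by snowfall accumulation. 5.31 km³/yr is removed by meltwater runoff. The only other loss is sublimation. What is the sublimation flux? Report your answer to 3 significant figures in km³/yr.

18.3 km³/yr

At steady state ΣF_in = ΣF_out.
ΣF_in = 23.600 km³/yr.
Sublimation flux = ΣF_in − (5.31) = 23.600 − 5.310 = 18.29 km³/yr.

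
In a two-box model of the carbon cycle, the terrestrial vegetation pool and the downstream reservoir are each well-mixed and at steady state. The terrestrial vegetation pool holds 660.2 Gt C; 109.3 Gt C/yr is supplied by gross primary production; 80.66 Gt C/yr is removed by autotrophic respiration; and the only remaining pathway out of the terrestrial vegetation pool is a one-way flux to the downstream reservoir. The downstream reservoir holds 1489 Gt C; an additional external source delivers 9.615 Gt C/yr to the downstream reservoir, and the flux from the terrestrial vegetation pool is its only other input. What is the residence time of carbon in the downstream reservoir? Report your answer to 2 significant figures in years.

Balance the terrestrial vegetation pool: ΣF_in = 109.30 Gt C/yr.
Flux to the downstream reservoir = ΣF_in − (80.66) = 28.640 Gt C/yr.
Total input to the downstream reservoir = 28.640 + 9.615 = 38.255 Gt C/yr; at steady state this equals its total output.
τ = M / F = 1489 / 38.255 = 38.92 yr.

39 yr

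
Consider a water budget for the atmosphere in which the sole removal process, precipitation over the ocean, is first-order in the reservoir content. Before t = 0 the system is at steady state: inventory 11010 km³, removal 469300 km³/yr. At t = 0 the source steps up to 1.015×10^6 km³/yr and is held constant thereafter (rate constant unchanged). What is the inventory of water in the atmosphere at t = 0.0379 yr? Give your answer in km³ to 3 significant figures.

21300 km³

Residence time τ = M₀/F₀ = 0.02346 yr. The eventual steady state is M_∞ = M₀·(F₁/F₀) = 11010 × 1.015×10^6/469300 = 23812 km³.
The anomaly ΔM(t) = M(t) − M_∞ decays as ΔM₀·e^(−t/τ) with ΔM₀ = 11010 − 23812 = −12800 km³.
At t = 0.0379 yr, e^(−t/τ) = e^(−1.615) = 0.1988, so ΔM = −2545 km³ and M = 23812 − 2545 = 21267 km³.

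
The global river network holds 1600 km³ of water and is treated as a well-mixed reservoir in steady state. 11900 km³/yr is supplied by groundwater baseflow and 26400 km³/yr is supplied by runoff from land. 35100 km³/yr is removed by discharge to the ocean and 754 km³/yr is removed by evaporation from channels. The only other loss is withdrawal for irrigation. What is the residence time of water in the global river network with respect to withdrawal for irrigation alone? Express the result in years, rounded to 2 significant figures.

At steady state ΣF_in = ΣF_out.
ΣF_in = 11900 + 26400 = 38300 km³/yr.
Withdrawal for irrigation flux = ΣF_in − (35100 + 754) = 38300 − 35850 = 2446 km³/yr.
τ = M / F = 1600 / 2446 = 0.6541 yr.

0.65 yr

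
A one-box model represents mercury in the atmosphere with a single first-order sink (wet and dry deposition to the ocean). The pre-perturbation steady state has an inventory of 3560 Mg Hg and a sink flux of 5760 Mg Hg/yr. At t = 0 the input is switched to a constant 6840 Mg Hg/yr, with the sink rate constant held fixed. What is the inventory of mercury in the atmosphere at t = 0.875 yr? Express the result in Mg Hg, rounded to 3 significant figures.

4070 Mg Hg

Residence time τ = M₀/F₀ = 0.6181 yr. The eventual steady state is M_∞ = M₀·(F₁/F₀) = 3560 × 6840/5760 = 4227.5 Mg Hg.
The anomaly ΔM(t) = M(t) − M_∞ decays as ΔM₀·e^(−t/τ) with ΔM₀ = 3560 − 4227.5 = −667.5 Mg Hg.
At t = 0.875 yr, e^(−t/τ) = e^(−1.416) = 0.2427, so ΔM = −162.0 Mg Hg and M = 4227.5 − 162.0 = 4065.5 Mg Hg.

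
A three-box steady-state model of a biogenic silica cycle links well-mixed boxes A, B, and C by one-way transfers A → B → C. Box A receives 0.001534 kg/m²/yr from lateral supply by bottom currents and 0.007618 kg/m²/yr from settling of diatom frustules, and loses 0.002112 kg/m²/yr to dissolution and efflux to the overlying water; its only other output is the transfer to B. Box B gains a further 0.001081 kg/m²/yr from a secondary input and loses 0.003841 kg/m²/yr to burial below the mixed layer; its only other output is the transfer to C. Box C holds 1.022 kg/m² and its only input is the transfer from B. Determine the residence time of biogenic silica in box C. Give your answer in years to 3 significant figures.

239 yr

Box A: F(A→B) = (0.001534 + 0.007618) − 0.002112 = 0.0070400 kg/m²/yr.
Box B: F(B→C) = (0.0070400 + 0.001081) − 0.003841 = 0.0042800 kg/m²/yr.
Box C throughput = its input = 0.0042800 kg/m²/yr; τ = 1.022 / 0.0042800 = 238.8 yr.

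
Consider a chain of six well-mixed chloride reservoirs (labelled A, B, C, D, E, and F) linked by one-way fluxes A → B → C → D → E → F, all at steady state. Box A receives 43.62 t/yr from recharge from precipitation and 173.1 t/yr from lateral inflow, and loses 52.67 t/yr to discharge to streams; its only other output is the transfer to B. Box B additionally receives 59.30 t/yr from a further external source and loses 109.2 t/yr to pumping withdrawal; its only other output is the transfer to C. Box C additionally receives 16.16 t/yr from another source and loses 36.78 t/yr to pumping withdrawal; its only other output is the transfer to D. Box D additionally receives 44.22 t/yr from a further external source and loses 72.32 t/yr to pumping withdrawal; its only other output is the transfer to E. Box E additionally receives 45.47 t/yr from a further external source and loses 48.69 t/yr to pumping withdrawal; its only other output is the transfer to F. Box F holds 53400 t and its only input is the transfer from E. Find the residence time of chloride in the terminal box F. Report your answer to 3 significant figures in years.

Box A: F(A→B) = (43.62 + 173.1) − 52.67 = 164.05 t/yr.
Box B: F(B→C) = (164.05 + 59.30) − 109.2 = 114.15 t/yr.
Box C: F(C→D) = (114.15 + 16.16) − 36.78 = 93.530 t/yr.
Box D: F(D→E) = (93.530 + 44.22) − 72.32 = 65.430 t/yr.
Box E: F(E→F) = (65.430 + 45.47) − 48.69 = 62.210 t/yr.
Box F throughput = its input = 62.210 t/yr; τ = 53400 / 62.210 = 858.4 yr.

858 yr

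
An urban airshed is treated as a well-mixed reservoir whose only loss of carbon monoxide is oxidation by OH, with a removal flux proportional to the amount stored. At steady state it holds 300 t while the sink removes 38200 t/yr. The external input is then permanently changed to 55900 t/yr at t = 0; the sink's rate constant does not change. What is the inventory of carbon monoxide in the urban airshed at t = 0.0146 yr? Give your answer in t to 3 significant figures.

417 t

The sink rate constant is k = F₀/M₀ = 38200/300 = 127.3 yr⁻¹.
Solving dM/dt = F₁ − kM with M(0) = M₀ gives M(t) = F₁/k + (M₀ − F₁/k)·e^(−kt).
F₁/k = 55900/127.3 = 439.01 t; kt = 127.3 × 0.0146 = 1.859, e^(−kt) = 0.1558.
M(0.0146) = 439.01 + (300 − 439.01) × 0.1558 = 439.01 − 21.66 = 417.35 t.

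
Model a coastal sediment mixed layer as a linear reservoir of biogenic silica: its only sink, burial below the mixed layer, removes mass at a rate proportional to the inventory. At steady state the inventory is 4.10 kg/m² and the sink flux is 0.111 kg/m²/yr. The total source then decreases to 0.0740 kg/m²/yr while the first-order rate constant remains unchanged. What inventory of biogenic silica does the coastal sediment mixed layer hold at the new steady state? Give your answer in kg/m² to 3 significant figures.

Rate constant k = F/M = 0.111 / 4.10 = 0.02707 yr⁻¹.
At the new steady state, source = k·M_new ⇒ M_new = 0.0740 / 0.02707 = 2.733 kg/m².
(Equivalently M_new = M × F_new/F_old = 4.10 × 0.0740/0.111.)

2.73 kg/m²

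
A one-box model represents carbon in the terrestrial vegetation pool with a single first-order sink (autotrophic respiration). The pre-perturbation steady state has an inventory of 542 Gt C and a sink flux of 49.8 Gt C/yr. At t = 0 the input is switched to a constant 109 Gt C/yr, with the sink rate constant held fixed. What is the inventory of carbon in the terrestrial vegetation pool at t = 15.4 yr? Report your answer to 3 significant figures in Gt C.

Residence time τ = M₀/F₀ = 10.88 yr. The eventual steady state is M_∞ = M₀·(F₁/F₀) = 542 × 109/49.8 = 1186.3 Gt C.
The anomaly ΔM(t) = M(t) − M_∞ decays as ΔM₀·e^(−t/τ) with ΔM₀ = 542 − 1186.3 = −644.3 Gt C.
At t = 15.4 yr, e^(−t/τ) = e^(−1.415) = 0.2429, so ΔM = −156.5 Gt C and M = 1186.3 − 156.5 = 1029.8 Gt C.

1030 Gt C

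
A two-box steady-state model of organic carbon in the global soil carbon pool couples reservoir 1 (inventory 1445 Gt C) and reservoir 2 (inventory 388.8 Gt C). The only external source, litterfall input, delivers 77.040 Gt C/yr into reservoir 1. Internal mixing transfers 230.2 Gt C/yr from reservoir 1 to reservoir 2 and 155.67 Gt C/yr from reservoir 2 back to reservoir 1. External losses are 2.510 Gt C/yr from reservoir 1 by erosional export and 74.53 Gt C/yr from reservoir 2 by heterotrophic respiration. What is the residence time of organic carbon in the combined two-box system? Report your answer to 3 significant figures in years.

Residence time in the combined system uses the total inventory and the total *external* removal — internal exchanges between the two boxes cancel.
M_total = 1445 + 388.8 = 1833.8 Gt C.
ΣF_external_out = 2.510 + 74.53 = 77.040 Gt C/yr.
τ = M_total / ΣF_ext = 1833.8 / 77.040 = 23.80 yr.

23.8 yr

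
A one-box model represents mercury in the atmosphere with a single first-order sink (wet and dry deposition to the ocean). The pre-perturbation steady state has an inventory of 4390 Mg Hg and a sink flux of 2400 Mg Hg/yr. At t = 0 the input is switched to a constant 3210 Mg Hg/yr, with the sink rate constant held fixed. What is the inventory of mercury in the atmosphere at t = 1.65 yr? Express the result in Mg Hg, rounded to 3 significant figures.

τ = M₀/F₀ = 4390/2400 = 1.829 yr; rate constant k = 1/τ.
New steady state M_∞ = F₁/k = F₁·τ = 3210 × 1.829 = 5871.6 Mg Hg.
M(t) = M_∞ + (M₀ − M_∞)·e^(−t/τ); t/τ = 1.65/1.829 = 0.9021, so e^(−t/τ) = 0.4057.
M(t) = 5871.6 − 1482 × 0.4057 = 5270.5 Mg Hg.

5270 Mg Hg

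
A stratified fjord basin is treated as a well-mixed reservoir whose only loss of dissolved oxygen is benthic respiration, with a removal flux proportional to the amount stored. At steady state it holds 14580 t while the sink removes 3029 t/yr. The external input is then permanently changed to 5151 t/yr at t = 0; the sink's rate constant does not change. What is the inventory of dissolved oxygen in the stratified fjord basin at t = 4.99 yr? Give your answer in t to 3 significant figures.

τ = M₀/F₀ = 14580/3029 = 4.813 yr; rate constant k = 1/τ.
New steady state M_∞ = F₁/k = F₁·τ = 5151 × 4.813 = 24794 t.
M(t) = M_∞ + (M₀ − M_∞)·e^(−t/τ); t/τ = 4.99/4.813 = 1.037, so e^(−t/τ) = 0.3546.
M(t) = 24794 − 10210 × 0.3546 = 21172 t.

21200 t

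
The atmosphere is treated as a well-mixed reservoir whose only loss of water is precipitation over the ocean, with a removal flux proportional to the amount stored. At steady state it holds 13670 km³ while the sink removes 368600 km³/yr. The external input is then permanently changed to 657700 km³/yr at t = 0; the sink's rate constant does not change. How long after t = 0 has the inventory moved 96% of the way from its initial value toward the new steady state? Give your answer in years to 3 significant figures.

0.119 yr

τ = M₀/F₀ = 13670/368600 = 0.03709 yr.
The remaining gap fraction is e^(−t/τ); 96% covered ⇒ e^(−t/τ) = 0.0400.
t = −τ ln(0.0400) = 0.03709 × 3.219 = 0.1194 yr.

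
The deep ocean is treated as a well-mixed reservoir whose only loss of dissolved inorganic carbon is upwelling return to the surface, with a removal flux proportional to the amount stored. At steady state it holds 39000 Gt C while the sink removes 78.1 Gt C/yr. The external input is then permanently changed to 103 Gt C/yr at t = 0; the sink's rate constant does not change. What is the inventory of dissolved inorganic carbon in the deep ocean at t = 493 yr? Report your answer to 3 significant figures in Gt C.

τ = M₀/F₀ = 39000/78.1 = 499.4 yr; rate constant k = 1/τ.
New steady state M_∞ = F₁/k = F₁·τ = 103 × 499.4 = 51434 Gt C.
M(t) = M_∞ + (M₀ − M_∞)·e^(−t/τ); t/τ = 493/499.4 = 0.9873, so e^(−t/τ) = 0.3726.
M(t) = 51434 − 12430 × 0.3726 = 46801 Gt C.

46800 Gt C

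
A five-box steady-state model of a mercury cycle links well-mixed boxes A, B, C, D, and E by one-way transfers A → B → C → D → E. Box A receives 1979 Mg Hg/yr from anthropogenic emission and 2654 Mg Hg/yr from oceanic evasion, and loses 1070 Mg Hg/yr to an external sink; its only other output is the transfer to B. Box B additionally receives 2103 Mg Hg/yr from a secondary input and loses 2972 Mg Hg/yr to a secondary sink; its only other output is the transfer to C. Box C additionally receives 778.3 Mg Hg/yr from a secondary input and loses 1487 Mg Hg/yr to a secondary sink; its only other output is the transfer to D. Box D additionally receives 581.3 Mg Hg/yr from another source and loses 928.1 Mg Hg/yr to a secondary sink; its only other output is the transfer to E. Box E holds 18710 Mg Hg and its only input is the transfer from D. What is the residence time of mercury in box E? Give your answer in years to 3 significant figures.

Box A: F(A→B) = (1979 + 2654) − 1070 = 3563.0 Mg Hg/yr.
Box B: F(B→C) = (3563.0 + 2103) − 2972 = 2694.0 Mg Hg/yr.
Box C: F(C→D) = (2694.0 + 778.3) − 1487 = 1985.3 Mg Hg/yr.
Box D: F(D→E) = (1985.3 + 581.3) − 928.1 = 1638.5 Mg Hg/yr.
Box E throughput = its input = 1638.5 Mg Hg/yr; τ = 18710 / 1638.5 = 11.42 yr.

11.4 yr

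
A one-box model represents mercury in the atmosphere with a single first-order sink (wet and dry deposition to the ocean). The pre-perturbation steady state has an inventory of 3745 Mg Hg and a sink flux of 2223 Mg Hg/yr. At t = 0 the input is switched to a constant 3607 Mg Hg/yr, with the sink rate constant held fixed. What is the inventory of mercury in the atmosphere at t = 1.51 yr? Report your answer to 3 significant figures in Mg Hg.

5130 Mg Hg

τ = M₀/F₀ = 3745/2223 = 1.685 yr; rate constant k = 1/τ.
New steady state M_∞ = F₁/k = F₁·τ = 3607 × 1.685 = 6076.6 Mg Hg.
M(t) = M_∞ + (M₀ − M_∞)·e^(−t/τ); t/τ = 1.51/1.685 = 0.8963, so e^(−t/τ) = 0.4081.
M(t) = 6076.6 − 2332 × 0.4081 = 5125.1 Mg Hg.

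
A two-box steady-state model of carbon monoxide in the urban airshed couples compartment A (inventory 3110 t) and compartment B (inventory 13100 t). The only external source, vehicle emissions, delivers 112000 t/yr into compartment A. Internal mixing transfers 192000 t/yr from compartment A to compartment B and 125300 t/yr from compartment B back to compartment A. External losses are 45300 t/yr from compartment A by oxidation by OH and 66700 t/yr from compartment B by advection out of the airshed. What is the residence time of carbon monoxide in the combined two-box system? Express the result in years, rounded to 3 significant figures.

0.145 yr

Residence time in the combined system uses the total inventory and the total *external* removal — internal exchanges between the two boxes cancel.
M_total = 3110 + 13100 = 16210 t.
ΣF_external_out = 45300 + 66700 = 112000 t/yr.
τ = M_total / ΣF_ext = 16210 / 112000 = 0.1447 yr.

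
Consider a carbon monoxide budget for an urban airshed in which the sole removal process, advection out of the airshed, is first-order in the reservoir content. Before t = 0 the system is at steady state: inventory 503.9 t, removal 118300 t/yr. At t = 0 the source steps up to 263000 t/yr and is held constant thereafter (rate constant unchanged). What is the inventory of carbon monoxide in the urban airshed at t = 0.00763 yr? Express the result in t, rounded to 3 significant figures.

τ = M₀/F₀ = 503.9/118300 = 0.004260 yr; rate constant k = 1/τ.
New steady state M_∞ = F₁/k = F₁·τ = 263000 × 0.004260 = 1120.3 t.
M(t) = M_∞ + (M₀ − M_∞)·e^(−t/τ); t/τ = 0.00763/0.004260 = 1.791, so e^(−t/τ) = 0.1667.
M(t) = 1120.3 − 616.4 × 0.1667 = 1017.5 t.

1020 t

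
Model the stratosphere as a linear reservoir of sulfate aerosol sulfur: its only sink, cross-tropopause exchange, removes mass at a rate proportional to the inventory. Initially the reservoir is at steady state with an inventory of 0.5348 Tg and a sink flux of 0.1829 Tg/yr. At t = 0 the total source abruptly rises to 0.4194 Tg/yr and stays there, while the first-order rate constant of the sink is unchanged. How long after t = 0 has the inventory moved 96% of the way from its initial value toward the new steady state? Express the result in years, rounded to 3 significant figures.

9.41 yr

τ = M₀/F₀ = 0.5348/0.1829 = 2.924 yr.
The remaining gap fraction is e^(−t/τ); 96% covered ⇒ e^(−t/τ) = 0.0400.
t = −τ ln(0.0400) = 2.924 × 3.219 = 9.412 yr.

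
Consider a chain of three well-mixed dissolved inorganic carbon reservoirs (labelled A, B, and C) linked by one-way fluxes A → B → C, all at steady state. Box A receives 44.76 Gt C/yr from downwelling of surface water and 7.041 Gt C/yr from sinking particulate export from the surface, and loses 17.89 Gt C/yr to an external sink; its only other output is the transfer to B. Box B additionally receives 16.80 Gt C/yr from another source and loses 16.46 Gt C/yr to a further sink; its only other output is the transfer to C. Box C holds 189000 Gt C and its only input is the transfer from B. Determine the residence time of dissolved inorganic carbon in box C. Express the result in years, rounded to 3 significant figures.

Box A: F(A→B) = (44.76 + 7.041) − 17.89 = 33.911 Gt C/yr.
Box B: F(B→C) = (33.911 + 16.80) − 16.46 = 34.251 Gt C/yr.
Box C throughput = its input = 34.251 Gt C/yr; τ = 189000 / 34.251 = 5518 yr.

5520 yr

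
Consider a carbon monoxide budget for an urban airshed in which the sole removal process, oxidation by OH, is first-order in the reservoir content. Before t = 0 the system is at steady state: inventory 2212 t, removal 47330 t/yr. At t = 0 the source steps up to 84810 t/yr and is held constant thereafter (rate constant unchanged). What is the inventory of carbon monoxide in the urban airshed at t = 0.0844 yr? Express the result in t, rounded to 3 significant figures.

The sink rate constant is k = F₀/M₀ = 47330/2212 = 21.40 yr⁻¹.
Solving dM/dt = F₁ − kM with M(0) = M₀ gives M(t) = F₁/k + (M₀ − F₁/k)·e^(−kt).
F₁/k = 84810/21.40 = 3963.7 t; kt = 21.40 × 0.0844 = 1.806, e^(−kt) = 0.1643.
M(0.0844) = 3963.7 + (2212 − 3963.7) × 0.1643 = 3963.7 − 287.8 = 3675.8 t.

3680 t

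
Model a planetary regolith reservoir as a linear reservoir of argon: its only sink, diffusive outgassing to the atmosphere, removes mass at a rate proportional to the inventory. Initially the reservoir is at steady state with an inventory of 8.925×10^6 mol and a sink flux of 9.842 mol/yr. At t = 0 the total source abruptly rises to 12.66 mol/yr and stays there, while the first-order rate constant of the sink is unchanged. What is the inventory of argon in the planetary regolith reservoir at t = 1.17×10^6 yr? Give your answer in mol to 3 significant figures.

1.08×10^7 mol

τ = M₀/F₀ = 8.925×10^6/9.842 = 906800 yr; rate constant k = 1/τ.
New steady state M_∞ = F₁/k = F₁·τ = 12.66 × 906800 = 1.1480×10^7 mol.
M(t) = M_∞ + (M₀ − M_∞)·e^(−t/τ); t/τ = 1.17×10^6/906800 = 1.290, so e^(−t/τ) = 0.2752.
M(t) = 1.1480×10^7 − 2.555×10^6 × 0.2752 = 1.0777×10^7 mol.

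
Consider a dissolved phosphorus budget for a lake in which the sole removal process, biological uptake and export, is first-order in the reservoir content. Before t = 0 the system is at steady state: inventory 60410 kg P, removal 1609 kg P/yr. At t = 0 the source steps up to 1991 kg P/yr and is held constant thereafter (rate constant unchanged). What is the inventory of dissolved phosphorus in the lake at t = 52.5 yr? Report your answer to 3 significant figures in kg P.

71200 kg P

The sink rate constant is k = F₀/M₀ = 1609/60410 = 0.02663 yr⁻¹.
Solving dM/dt = F₁ − kM with M(0) = M₀ gives M(t) = F₁/k + (M₀ − F₁/k)·e^(−kt).
F₁/k = 1991/0.02663 = 74752 kg P; kt = 0.02663 × 52.5 = 1.398, e^(−kt) = 0.2470.
M(52.5) = 74752 + (60410 − 74752) × 0.2470 = 74752 − 3543 = 71210 kg P.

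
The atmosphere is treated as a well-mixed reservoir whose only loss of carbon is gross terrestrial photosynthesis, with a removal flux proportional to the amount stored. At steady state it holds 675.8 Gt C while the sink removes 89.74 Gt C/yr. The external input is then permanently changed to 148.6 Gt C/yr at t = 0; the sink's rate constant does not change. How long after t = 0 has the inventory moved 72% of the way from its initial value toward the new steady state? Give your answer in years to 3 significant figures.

τ = M₀/F₀ = 675.8/89.74 = 7.531 yr.
The remaining gap fraction is e^(−t/τ); 72% covered ⇒ e^(−t/τ) = 0.280.
t = −τ ln(0.280) = 7.531 × 1.273 = 9.586 yr.

9.59 yr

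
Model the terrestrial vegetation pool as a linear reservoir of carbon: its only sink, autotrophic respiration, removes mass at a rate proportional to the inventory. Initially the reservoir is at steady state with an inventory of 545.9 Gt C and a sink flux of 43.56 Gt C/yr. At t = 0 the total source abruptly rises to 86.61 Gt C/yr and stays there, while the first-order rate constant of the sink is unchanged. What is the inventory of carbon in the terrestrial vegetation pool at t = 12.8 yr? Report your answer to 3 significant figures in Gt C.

891 Gt C

The sink rate constant is k = F₀/M₀ = 43.56/545.9 = 0.07979 yr⁻¹.
Solving dM/dt = F₁ − kM with M(0) = M₀ gives M(t) = F₁/k + (M₀ − F₁/k)·e^(−kt).
F₁/k = 86.61/0.07979 = 1085.4 Gt C; kt = 0.07979 × 12.8 = 1.021, e^(−kt) = 0.3601.
M(12.8) = 1085.4 + (545.9 − 1085.4) × 0.3601 = 1085.4 − 194.3 = 891.13 Gt C.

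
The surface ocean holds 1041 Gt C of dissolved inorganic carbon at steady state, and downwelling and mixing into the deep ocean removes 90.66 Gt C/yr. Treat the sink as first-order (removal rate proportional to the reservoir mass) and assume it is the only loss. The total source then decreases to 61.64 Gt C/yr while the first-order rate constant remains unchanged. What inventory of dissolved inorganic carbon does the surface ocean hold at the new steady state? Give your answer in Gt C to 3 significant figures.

708 Gt C

Rate constant k = F/M = 90.66 / 1041 = 0.08709 yr⁻¹.
At the new steady state, source = k·M_new ⇒ M_new = 61.64 / 0.08709 = 707.8 Gt C.
(Equivalently M_new = M × F_new/F_old = 1041 × 61.64/90.66.)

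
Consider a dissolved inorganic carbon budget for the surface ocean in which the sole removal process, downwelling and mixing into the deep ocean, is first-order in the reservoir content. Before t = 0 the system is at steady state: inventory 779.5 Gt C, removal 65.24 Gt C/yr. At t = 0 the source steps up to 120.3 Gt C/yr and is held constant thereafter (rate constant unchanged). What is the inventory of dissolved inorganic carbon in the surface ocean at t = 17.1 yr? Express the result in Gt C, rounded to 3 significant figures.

1280 Gt C

τ = M₀/F₀ = 779.5/65.24 = 11.95 yr; rate constant k = 1/τ.
New steady state M_∞ = F₁/k = F₁·τ = 120.3 × 11.95 = 1437.4 Gt C.
M(t) = M_∞ + (M₀ − M_∞)·e^(−t/τ); t/τ = 17.1/11.95 = 1.431, so e^(−t/τ) = 0.2390.
M(t) = 1437.4 − 657.9 × 0.2390 = 1280.1 Gt C.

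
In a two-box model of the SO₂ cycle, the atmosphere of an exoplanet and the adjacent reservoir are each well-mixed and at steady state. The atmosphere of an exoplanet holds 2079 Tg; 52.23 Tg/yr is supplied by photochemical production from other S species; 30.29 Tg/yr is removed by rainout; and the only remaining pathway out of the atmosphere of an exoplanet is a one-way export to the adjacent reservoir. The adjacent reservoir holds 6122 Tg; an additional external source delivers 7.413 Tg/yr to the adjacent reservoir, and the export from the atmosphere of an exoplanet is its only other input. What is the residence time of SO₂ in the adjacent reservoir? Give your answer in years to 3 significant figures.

Balance the atmosphere of an exoplanet: ΣF_in = 52.230 Tg/yr.
Export to the adjacent reservoir = ΣF_in − (30.29) = 21.940 Tg/yr.
Total input to the adjacent reservoir = 21.940 + 7.413 = 29.353 Tg/yr; at steady state this equals its total output.
τ = M / F = 6122 / 29.353 = 208.6 yr.

209 yr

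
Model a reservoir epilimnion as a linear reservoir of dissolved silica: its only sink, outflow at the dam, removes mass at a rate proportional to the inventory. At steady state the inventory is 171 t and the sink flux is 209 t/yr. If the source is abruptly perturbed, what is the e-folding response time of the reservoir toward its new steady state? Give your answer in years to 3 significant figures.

0.818 yr

For a linear reservoir the response time equals the residence time τ = M/F.
τ = 171 / 209 = 0.8182 yr.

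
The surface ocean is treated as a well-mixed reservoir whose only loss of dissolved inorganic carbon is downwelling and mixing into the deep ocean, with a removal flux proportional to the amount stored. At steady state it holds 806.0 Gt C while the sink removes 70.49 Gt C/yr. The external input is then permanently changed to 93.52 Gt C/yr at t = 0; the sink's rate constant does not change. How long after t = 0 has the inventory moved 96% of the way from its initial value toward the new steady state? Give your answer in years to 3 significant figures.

τ = M₀/F₀ = 806.0/70.49 = 11.43 yr.
The remaining gap fraction is e^(−t/τ); 96% covered ⇒ e^(−t/τ) = 0.0400.
t = −τ ln(0.0400) = 11.43 × 3.219 = 36.81 yr.

36.8 yr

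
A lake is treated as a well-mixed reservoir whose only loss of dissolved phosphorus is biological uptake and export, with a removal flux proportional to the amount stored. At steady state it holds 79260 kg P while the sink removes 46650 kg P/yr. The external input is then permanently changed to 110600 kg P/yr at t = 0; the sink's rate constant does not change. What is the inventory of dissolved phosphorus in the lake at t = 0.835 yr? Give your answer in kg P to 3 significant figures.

121000 kg P

Residence time τ = M₀/F₀ = 1.699 yr. The eventual steady state is M_∞ = M₀·(F₁/F₀) = 79260 × 110600/46650 = 187910 kg P.
The anomaly ΔM(t) = M(t) − M_∞ decays as ΔM₀·e^(−t/τ) with ΔM₀ = 79260 − 187910 = −108700 kg P.
At t = 0.835 yr, e^(−t/τ) = e^(−0.4915) = 0.6117, so ΔM = −66470 kg P and M = 187910 − 66470 = 121450 kg P.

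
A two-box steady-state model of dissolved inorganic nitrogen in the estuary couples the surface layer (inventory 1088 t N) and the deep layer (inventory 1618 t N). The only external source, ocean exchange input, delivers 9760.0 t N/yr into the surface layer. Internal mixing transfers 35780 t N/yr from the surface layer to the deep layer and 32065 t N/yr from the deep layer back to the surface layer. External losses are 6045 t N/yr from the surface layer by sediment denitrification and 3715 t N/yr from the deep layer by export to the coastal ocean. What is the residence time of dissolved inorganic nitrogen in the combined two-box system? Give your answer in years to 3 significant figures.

Residence time in the combined system uses the total inventory and the total *external* removal — internal exchanges between the two boxes cancel.
M_total = 1088 + 1618 = 2706.0 t N.
ΣF_external_out = 6045 + 3715 = 9760.0 t N/yr.
τ = M_total / ΣF_ext = 2706.0 / 9760.0 = 0.2773 yr.

0.277 yr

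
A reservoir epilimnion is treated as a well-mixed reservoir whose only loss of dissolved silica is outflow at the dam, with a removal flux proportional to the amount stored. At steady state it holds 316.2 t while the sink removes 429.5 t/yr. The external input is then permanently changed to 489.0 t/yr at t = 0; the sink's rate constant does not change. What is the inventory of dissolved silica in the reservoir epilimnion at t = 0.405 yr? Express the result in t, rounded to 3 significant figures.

The sink rate constant is k = F₀/M₀ = 429.5/316.2 = 1.358 yr⁻¹.
Solving dM/dt = F₁ − kM with M(0) = M₀ gives M(t) = F₁/k + (M₀ − F₁/k)·e^(−kt).
F₁/k = 489.0/1.358 = 360.00 t; kt = 1.358 × 0.405 = 0.5501, e^(−kt) = 0.5769.
M(0.405) = 360.00 + (316.2 − 360.00) × 0.5769 = 360.00 − 25.27 = 334.73 t.

335 t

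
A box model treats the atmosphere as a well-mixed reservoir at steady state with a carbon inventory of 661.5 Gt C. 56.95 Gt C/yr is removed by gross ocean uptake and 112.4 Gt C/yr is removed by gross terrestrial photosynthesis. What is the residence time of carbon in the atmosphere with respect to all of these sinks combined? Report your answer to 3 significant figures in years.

3.91 yr

Total removal flux = 56.95 + 112.4 = 169.35 Gt C/yr.
τ = M / ΣF_out = 661.5 / 169.35 = 3.906 yr.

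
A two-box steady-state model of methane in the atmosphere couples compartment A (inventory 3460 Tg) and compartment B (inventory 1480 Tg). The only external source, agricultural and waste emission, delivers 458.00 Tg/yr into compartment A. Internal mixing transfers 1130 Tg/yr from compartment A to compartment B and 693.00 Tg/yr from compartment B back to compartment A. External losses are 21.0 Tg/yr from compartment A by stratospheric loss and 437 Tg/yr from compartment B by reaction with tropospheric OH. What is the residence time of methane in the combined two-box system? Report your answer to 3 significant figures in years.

For the system as a whole, the A↔B exchange is internal and contributes nothing to the throughput; only the external sinks remove mass.
M_total = 3460 + 1480 = 4940.0 Tg.
ΣF_external_out = 21.0 + 437 = 458.00 Tg/yr.
τ = M_total / ΣF_ext = 4940.0 / 458.00 = 10.79 yr.

10.8 yr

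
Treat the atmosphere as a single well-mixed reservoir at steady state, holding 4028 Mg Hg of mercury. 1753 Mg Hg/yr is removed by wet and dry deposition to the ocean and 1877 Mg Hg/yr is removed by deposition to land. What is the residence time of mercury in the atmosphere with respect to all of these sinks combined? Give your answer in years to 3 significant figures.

1.11 yr

Total removal flux = 1753 + 1877 = 3630.0 Mg Hg/yr.
τ = M / ΣF_out = 4028 / 3630.0 = 1.110 yr.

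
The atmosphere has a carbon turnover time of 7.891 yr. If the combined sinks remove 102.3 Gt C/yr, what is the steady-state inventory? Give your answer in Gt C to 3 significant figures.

τ = M/F ⇒ M = τ × F = 7.891 × 102.3 = 807.2 Gt C.

807 Gt C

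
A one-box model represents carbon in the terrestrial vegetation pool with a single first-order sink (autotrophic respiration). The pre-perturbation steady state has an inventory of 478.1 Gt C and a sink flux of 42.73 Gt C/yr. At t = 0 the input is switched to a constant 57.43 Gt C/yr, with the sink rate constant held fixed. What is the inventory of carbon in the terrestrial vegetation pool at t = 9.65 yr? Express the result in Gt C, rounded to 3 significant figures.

The sink rate constant is k = F₀/M₀ = 42.73/478.1 = 0.08937 yr⁻¹.
Solving dM/dt = F₁ − kM with M(0) = M₀ gives M(t) = F₁/k + (M₀ − F₁/k)·e^(−kt).
F₁/k = 57.43/0.08937 = 642.58 Gt C; kt = 0.08937 × 9.65 = 0.8625, e^(−kt) = 0.4221.
M(9.65) = 642.58 + (478.1 − 642.58) × 0.4221 = 642.58 − 69.43 = 573.15 Gt C.

573 Gt C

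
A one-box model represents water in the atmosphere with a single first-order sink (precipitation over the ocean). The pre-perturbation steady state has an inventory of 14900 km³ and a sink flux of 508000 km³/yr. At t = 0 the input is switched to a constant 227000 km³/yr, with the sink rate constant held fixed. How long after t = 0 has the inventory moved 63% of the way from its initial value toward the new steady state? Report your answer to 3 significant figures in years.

τ = M₀/F₀ = 14900/508000 = 0.02933 yr.
The remaining gap fraction is e^(−t/τ); 63% covered ⇒ e^(−t/τ) = 0.370.
t = −τ ln(0.370) = 0.02933 × 0.9943 = 0.02916 yr.

0.0292 yr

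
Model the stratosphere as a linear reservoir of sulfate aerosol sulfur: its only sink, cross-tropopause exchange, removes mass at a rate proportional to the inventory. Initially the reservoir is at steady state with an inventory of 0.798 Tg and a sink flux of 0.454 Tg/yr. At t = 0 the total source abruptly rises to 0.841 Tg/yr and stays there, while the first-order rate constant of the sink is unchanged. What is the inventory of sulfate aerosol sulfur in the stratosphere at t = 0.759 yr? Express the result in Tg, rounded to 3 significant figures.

1.04 Tg

The sink rate constant is k = F₀/M₀ = 0.454/0.798 = 0.5689 yr⁻¹.
Solving dM/dt = F₁ − kM with M(0) = M₀ gives M(t) = F₁/k + (M₀ − F₁/k)·e^(−kt).
F₁/k = 0.841/0.5689 = 1.4782 Tg; kt = 0.5689 × 0.759 = 0.4318, e^(−kt) = 0.6493.
M(0.759) = 1.4782 + (0.798 − 1.4782) × 0.6493 = 1.4782 − 0.4417 = 1.0365 Tg.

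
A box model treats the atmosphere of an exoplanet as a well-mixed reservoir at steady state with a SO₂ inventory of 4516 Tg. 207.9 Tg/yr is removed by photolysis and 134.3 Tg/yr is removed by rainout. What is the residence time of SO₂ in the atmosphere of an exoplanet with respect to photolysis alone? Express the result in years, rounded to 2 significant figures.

Residence time with respect to a single sink: τ = M / F_sink.
τ = 4516 / 207.9 = 21.72 yr.

22 yr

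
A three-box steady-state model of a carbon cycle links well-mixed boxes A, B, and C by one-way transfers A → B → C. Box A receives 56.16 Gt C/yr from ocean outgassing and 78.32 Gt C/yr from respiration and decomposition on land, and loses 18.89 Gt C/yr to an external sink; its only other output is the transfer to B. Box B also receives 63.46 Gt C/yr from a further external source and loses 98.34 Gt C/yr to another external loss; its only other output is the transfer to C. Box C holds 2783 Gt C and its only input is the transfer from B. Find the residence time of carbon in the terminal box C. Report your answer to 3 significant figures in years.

Box A: F(A→B) = (56.16 + 78.32) − 18.89 = 115.59 Gt C/yr.
Box B: F(B→C) = (115.59 + 63.46) − 98.34 = 80.710 Gt C/yr.
Box C throughput = its input = 80.710 Gt C/yr; τ = 2783 / 80.710 = 34.48 yr.

34.5 yr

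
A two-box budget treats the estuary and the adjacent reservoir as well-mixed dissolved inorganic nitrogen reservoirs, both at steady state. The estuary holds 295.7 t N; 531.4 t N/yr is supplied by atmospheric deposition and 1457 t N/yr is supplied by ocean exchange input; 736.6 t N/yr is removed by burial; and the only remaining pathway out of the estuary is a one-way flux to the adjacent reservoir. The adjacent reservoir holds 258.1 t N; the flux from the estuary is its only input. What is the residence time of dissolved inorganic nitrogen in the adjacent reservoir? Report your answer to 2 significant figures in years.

Balance the estuary: ΣF_in = 531.4 + 1457 = 1988.4 t N/yr.
Flux to the adjacent reservoir = ΣF_in − (736.6) = 1251.8 t N/yr.
At steady state the output of the adjacent reservoir equals its input, 1251.8 t N/yr.
τ = M / F = 258.1 / 1251.8 = 0.2062 yr.

0.21 yr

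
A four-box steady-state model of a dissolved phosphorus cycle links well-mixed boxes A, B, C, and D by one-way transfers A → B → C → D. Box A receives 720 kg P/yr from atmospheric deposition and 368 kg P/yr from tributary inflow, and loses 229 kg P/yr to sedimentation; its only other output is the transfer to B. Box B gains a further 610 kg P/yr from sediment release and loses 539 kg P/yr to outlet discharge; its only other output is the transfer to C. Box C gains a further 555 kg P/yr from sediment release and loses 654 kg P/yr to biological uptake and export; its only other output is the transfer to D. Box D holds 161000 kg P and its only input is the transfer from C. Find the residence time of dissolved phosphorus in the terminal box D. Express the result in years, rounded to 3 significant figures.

194 yr

Box A: F(A→B) = (720 + 368) − 229 = 859.00 kg P/yr.
Box B: F(B→C) = (859.00 + 610) − 539 = 930.00 kg P/yr.
Box C: F(C→D) = (930.00 + 555) − 654 = 831.00 kg P/yr.
Box D throughput = its input = 831.00 kg P/yr; τ = 161000 / 831.00 = 193.7 yr.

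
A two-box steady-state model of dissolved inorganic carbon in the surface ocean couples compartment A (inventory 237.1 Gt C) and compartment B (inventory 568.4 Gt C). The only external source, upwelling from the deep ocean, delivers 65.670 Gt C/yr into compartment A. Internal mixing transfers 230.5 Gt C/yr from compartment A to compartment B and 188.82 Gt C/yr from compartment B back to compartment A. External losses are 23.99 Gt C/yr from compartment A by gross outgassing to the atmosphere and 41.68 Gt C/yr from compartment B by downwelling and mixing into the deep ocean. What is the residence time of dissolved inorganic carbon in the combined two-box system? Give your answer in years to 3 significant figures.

12.3 yr

Treat the two boxes together as one reservoir: the mixing fluxes between them are internal recycling, so τ = ΣM / Σ(external losses).
M_total = 237.1 + 568.4 = 805.50 Gt C.
ΣF_external_out = 23.99 + 41.68 = 65.670 Gt C/yr.
τ = M_total / ΣF_ext = 805.50 / 65.670 = 12.27 yr.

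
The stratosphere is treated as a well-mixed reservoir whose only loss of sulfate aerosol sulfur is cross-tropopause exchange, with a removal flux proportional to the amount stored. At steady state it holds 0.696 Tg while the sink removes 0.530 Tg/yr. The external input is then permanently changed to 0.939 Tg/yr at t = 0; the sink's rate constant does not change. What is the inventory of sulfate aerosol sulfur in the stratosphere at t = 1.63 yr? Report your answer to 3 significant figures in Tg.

1.08 Tg

Residence time τ = M₀/F₀ = 1.313 yr. The eventual steady state is M_∞ = M₀·(F₁/F₀) = 0.696 × 0.939/0.530 = 1.2331 Tg.
The anomaly ΔM(t) = M(t) − M_∞ decays as ΔM₀·e^(−t/τ) with ΔM₀ = 0.696 − 1.2331 = −0.5371 Tg.
At t = 1.63 yr, e^(−t/τ) = e^(−1.241) = 0.2890, so ΔM = −0.1552 Tg and M = 1.2331 − 0.1552 = 1.0779 Tg.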